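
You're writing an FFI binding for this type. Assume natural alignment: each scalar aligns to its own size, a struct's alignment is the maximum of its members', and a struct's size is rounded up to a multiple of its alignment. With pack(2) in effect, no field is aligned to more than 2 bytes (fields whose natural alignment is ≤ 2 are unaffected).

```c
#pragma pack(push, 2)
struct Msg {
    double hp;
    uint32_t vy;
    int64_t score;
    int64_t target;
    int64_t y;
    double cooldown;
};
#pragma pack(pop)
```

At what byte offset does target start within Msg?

20

hp at 0 (size 8, align 2) → ends 8
vy at 8 (size 4, align 2) → ends 12
score at 12 (size 8, align 2) → ends 20
target at 20 (size 8, align 2) → ends 28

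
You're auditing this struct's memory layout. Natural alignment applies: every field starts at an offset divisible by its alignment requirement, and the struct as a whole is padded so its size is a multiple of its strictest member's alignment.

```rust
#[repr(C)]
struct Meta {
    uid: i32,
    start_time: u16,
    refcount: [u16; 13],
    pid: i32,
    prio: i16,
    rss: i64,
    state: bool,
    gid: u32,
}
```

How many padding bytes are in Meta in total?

uid at 0 (size 4, align 4) → ends 4
start_time at 4 (size 2, align 2) → ends 6
refcount at 6 (size 26, align 2) → ends 32
pid at 32 (size 4, align 4) → ends 36
prio at 36 (size 2, align 2) → ends 38
pad 2 to align 8 for rss
rss at 40 (size 8, align 8) → ends 48
state at 48 (size 1, align 1) → ends 49
pad 3 to align 4 for gid
gid at 52 (size 4, align 4) → ends 56
total 56 bytes, alignment 8
data bytes 51, size 56 → padding 5

5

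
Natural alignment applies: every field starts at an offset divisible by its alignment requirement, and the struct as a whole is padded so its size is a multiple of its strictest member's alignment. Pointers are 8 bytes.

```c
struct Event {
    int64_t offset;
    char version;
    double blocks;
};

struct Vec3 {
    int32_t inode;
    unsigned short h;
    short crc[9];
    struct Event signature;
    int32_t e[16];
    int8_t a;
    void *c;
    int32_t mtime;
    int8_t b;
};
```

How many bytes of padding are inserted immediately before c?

7

Event: @0: offset [8B, align 8] → 8; @8: version [1B, align 1] → 9; +7 pad (align 8); @16: blocks [8B, align 8] → 24; size 24, align 8
@0: inode [4B, align 4] → 4
@4: h [2B, align 2] → 6
@6: crc [18B, align 2] → 24
@24: signature [24B, align 8] → 48
@48: e [64B, align 4] → 112
@112: a [1B, align 1] → 113
+7 pad (align 8)
@120: c [8B, align 8] → 128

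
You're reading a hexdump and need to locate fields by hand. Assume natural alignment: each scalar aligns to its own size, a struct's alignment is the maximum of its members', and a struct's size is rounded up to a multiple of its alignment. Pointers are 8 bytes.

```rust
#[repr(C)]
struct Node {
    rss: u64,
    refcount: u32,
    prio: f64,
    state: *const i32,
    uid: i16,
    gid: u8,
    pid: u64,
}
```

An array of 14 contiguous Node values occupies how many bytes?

672

0..8  rss  (8B, 8-aligned)
8..12  refcount  (4B, 4-aligned)
12..16  -- padding (4B)
16..24  prio  (8B, 8-aligned)
24..32  state  (8B, 8-aligned)
32..34  uid  (2B, 2-aligned)
34..35  gid  (1B, 1-aligned)
35..40  -- padding (5B)
40..48  pid  (8B, 8-aligned)
sizeof = 48, alignof = 8
array of 14: 14 × 48 = 672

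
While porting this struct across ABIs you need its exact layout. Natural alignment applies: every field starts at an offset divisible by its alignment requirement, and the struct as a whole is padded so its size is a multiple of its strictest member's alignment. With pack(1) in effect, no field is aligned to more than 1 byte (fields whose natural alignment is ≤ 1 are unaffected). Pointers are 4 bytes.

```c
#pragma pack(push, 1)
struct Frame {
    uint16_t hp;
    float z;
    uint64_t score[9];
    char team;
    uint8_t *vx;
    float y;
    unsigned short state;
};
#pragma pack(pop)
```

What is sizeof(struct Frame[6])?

534

0..2  hp  (2B, 1-aligned)
2..6  z  (4B, 1-aligned)
6..78  score  (72B, 1-aligned)
78..79  team  (1B, 1-aligned)
79..83  vx  (4B, 1-aligned)
83..87  y  (4B, 1-aligned)
87..89  state  (2B, 1-aligned)
sizeof = 89, alignof = 1
array of 6: 6 × 89 = 534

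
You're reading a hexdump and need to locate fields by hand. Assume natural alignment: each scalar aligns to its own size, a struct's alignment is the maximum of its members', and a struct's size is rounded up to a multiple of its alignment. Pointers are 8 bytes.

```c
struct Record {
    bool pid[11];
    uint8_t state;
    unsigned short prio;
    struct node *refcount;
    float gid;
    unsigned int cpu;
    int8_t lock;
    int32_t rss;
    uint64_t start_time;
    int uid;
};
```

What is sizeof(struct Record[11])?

pid at 0 (size 11, align 1) → ends 11
state at 11 (size 1, align 1) → ends 12
prio at 12 (size 2, align 2) → ends 14
pad 2 to align 8 for refcount
refcount at 16 (size 8, align 8) → ends 24
gid at 24 (size 4, align 4) → ends 28
cpu at 28 (size 4, align 4) → ends 32
lock at 32 (size 1, align 1) → ends 33
pad 3 to align 4 for rss
rss at 36 (size 4, align 4) → ends 40
start_time at 40 (size 8, align 8) → ends 48
uid at 48 (size 4, align 4) → ends 52
tail pad 4 to reach multiple of 8
total 56 bytes, alignment 8
array of 11: 11 × 56 = 616

616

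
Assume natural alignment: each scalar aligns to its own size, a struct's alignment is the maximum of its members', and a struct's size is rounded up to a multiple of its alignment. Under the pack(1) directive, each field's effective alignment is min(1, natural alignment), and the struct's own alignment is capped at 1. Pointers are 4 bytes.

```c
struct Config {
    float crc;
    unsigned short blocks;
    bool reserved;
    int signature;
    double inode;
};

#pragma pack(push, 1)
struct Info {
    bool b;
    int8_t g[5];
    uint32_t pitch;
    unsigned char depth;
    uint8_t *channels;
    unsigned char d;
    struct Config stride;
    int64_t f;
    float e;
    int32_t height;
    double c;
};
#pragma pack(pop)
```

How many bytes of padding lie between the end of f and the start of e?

0

Config: crc at 0 (size 4, align 4) → ends 4; blocks at 4 (size 2, align 2) → ends 6; reserved at 6 (size 1, align 1) → ends 7; pad 1 to align 4 for signature; signature at 8 (size 4, align 4) → ends 12; pad 4 to align 8 for inode; inode at 16 (size 8, align 8) → ends 24; total 24 bytes, alignment 8
b at 0 (size 1, align 1) → ends 1
g at 1 (size 5, align 1) → ends 6
pitch at 6 (size 4, align 1) → ends 10
depth at 10 (size 1, align 1) → ends 11
channels at 11 (size 4, align 1) → ends 15
d at 15 (size 1, align 1) → ends 16
stride at 16 (size 24, align 1) → ends 40
f at 40 (size 8, align 1) → ends 48
e at 48 (size 4, align 1) → ends 52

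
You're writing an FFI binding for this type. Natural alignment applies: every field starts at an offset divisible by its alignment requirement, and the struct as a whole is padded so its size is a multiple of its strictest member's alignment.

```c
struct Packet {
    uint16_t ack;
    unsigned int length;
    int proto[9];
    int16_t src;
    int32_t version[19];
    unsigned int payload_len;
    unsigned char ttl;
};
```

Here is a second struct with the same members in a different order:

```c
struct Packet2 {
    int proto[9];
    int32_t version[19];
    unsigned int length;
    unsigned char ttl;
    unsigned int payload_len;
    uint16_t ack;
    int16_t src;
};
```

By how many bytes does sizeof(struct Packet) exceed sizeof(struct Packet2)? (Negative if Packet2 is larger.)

ack at 0 (size 2, align 2) → ends 2
pad 2 to align 4 for length
length at 4 (size 4, align 4) → ends 8
proto at 8 (size 36, align 4) → ends 44
src at 44 (size 2, align 2) → ends 46
pad 2 to align 4 for version
version at 48 (size 76, align 4) → ends 124
payload_len at 124 (size 4, align 4) → ends 128
ttl at 128 (size 1, align 1) → ends 129
tail pad 3 to reach multiple of 4
total 132 bytes, alignment 4
— Packet2 —
proto at 0 (size 36, align 4) → ends 36
version at 36 (size 76, align 4) → ends 112
length at 112 (size 4, align 4) → ends 116
ttl at 116 (size 1, align 1) → ends 117
pad 3 to align 4 for payload_len
payload_len at 120 (size 4, align 4) → ends 124
ack at 124 (size 2, align 2) → ends 126
src at 126 (size 2, align 2) → ends 128
total 128 bytes, alignment 4
132 − 128 = 4

4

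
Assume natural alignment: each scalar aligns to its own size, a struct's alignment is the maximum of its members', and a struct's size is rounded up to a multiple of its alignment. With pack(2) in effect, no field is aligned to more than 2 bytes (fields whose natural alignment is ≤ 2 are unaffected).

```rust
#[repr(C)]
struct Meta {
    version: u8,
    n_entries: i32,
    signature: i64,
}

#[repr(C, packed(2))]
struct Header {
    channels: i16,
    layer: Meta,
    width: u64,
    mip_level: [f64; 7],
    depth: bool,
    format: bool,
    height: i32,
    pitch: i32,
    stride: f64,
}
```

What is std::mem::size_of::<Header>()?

100

Meta: version at 0 (size 1, align 1) → ends 1; pad 3 to align 4 for n_entries; n_entries at 4 (size 4, align 4) → ends 8; signature at 8 (size 8, align 8) → ends 16; total 16 bytes, alignment 8
channels at 0 (size 2, align 2) → ends 2
layer at 2 (size 16, align 2) → ends 18
width at 18 (size 8, align 2) → ends 26
mip_level at 26 (size 56, align 2) → ends 82
depth at 82 (size 1, align 1) → ends 83
format at 83 (size 1, align 1) → ends 84
height at 84 (size 4, align 2) → ends 88
pitch at 88 (size 4, align 2) → ends 92
stride at 92 (size 8, align 2) → ends 100
total 100 bytes, alignment 2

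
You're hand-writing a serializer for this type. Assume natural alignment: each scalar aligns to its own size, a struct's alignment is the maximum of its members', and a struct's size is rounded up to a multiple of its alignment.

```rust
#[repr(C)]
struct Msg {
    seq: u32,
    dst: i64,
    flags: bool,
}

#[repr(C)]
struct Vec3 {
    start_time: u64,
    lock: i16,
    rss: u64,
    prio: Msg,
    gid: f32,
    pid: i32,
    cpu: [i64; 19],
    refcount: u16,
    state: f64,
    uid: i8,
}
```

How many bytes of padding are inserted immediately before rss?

Msg: 0..4  seq  (4B, 4-aligned); 4..8  -- padding (4B); 8..16  dst  (8B, 8-aligned); 16..17  flags  (1B, 1-aligned); 17..24  -- tail padding (7B); sizeof = 24, alignof = 8
0..8  start_time  (8B, 8-aligned)
8..10  lock  (2B, 2-aligned)
10..16  -- padding (6B)
16..24  rss  (8B, 8-aligned)

6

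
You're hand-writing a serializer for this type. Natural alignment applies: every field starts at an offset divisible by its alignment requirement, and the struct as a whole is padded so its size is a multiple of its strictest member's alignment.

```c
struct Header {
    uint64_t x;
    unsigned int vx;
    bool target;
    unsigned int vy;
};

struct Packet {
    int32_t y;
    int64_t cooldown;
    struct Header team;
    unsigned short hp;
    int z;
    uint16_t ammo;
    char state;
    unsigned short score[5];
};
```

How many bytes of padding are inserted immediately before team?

Header: x at 0 (size 8, align 8) → ends 8; vx at 8 (size 4, align 4) → ends 12; target at 12 (size 1, align 1) → ends 13; pad 3 to align 4 for vy; vy at 16 (size 4, align 4) → ends 20; tail pad 4 to reach multiple of 8; total 24 bytes, alignment 8
y at 0 (size 4, align 4) → ends 4
pad 4 to align 8 for cooldown
cooldown at 8 (size 8, align 8) → ends 16
team at 16 (size 24, align 8) → ends 40

0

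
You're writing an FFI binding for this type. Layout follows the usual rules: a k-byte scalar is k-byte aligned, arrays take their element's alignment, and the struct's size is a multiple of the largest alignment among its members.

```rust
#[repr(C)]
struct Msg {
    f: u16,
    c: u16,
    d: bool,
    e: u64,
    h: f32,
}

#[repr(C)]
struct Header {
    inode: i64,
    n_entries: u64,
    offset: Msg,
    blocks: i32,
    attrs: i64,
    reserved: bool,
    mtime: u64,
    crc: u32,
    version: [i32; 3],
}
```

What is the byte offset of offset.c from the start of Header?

18

Msg: 0..2  f  (2B, 2-aligned); 2..4  c  (2B, 2-aligned); 4..5  d  (1B, 1-aligned); 5..8  -- padding (3B); 8..16  e  (8B, 8-aligned); 16..20  h  (4B, 4-aligned); 20..24  -- tail padding (4B); sizeof = 24, alignof = 8
0..8  inode  (8B, 8-aligned)
8..16  n_entries  (8B, 8-aligned)
16..40  offset  (24B, 8-aligned)
within Msg: c at 2
16 + 2 = 18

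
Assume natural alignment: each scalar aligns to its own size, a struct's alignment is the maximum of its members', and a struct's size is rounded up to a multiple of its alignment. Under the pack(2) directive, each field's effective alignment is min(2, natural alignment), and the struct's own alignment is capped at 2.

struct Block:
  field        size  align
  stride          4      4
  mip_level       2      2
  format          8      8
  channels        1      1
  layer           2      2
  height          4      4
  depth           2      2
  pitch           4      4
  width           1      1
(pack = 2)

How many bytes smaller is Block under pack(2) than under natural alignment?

10

natural layout:
  stride at 0 (size 4, align 4) → ends 4
  mip_level at 4 (size 2, align 2) → ends 6
  pad 2 to align 8 for format
  format at 8 (size 8, align 8) → ends 16
  channels at 16 (size 1, align 1) → ends 17
  pad 1 to align 2 for layer
  layer at 18 (size 2, align 2) → ends 20
  height at 20 (size 4, align 4) → ends 24
  depth at 24 (size 2, align 2) → ends 26
  pad 2 to align 4 for pitch
  pitch at 28 (size 4, align 4) → ends 32
  width at 32 (size 1, align 1) → ends 33
  tail pad 7 to reach multiple of 8
  total 40 bytes, alignment 8
packed(2) layout:
  stride at 0 (size 4, align 2) → ends 4
  mip_level at 4 (size 2, align 2) → ends 6
  format at 6 (size 8, align 2) → ends 14
  channels at 14 (size 1, align 1) → ends 15
  pad 1 to align 2 for layer
  layer at 16 (size 2, align 2) → ends 18
  height at 18 (size 4, align 2) → ends 22
  depth at 22 (size 2, align 2) → ends 24
  pitch at 24 (size 4, align 2) → ends 28
  width at 28 (size 1, align 1) → ends 29
  tail pad 1 to reach multiple of 2
  total 30 bytes, alignment 2
40 − 30 = 10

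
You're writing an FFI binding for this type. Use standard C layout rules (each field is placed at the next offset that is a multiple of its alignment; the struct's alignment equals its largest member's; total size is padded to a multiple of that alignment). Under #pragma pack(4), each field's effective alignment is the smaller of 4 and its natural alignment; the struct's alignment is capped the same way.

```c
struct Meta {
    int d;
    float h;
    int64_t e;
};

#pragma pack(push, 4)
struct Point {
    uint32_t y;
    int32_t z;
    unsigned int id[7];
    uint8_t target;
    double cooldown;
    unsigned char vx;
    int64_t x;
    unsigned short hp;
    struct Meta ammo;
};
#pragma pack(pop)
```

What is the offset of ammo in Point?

64

Meta: d at 0 (size 4, align 4) → ends 4; h at 4 (size 4, align 4) → ends 8; e at 8 (size 8, align 8) → ends 16; total 16 bytes, alignment 8
y at 0 (size 4, align 4) → ends 4
z at 4 (size 4, align 4) → ends 8
id at 8 (size 28, align 4) → ends 36
target at 36 (size 1, align 1) → ends 37
pad 3 to align 4 for cooldown
cooldown at 40 (size 8, align 4) → ends 48
vx at 48 (size 1, align 1) → ends 49
pad 3 to align 4 for x
x at 52 (size 8, align 4) → ends 60
hp at 60 (size 2, align 2) → ends 62
pad 2 to align 4 for ammo
ammo at 64 (size 16, align 4) → ends 80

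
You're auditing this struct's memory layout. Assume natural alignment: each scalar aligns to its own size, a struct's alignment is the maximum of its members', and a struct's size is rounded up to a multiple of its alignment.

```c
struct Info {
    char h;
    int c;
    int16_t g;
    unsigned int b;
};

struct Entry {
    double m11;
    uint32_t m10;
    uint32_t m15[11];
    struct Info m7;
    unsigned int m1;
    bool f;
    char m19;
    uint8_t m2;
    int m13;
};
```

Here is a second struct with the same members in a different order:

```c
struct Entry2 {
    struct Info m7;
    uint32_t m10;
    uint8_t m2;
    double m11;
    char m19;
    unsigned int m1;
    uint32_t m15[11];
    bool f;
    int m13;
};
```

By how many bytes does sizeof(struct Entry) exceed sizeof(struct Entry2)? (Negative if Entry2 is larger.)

-8

Info: 0..1  h  (1B, 1-aligned); 1..4  -- padding (3B); 4..8  c  (4B, 4-aligned); 8..10  g  (2B, 2-aligned); 10..12  -- padding (2B); 12..16  b  (4B, 4-aligned); sizeof = 16, alignof = 4
0..8  m11  (8B, 8-aligned)
8..12  m10  (4B, 4-aligned)
12..56  m15  (44B, 4-aligned)
56..72  m7  (16B, 4-aligned)
72..76  m1  (4B, 4-aligned)
76..77  f  (1B, 1-aligned)
77..78  m19  (1B, 1-aligned)
78..79  m2  (1B, 1-aligned)
79..80  -- padding (1B)
80..84  m13  (4B, 4-aligned)
84..88  -- tail padding (4B)
sizeof = 88, alignof = 8
— Entry2 —
0..16  m7  (16B, 4-aligned)
16..20  m10  (4B, 4-aligned)
20..21  m2  (1B, 1-aligned)
21..24  -- padding (3B)
24..32  m11  (8B, 8-aligned)
32..33  m19  (1B, 1-aligned)
33..36  -- padding (3B)
36..40  m1  (4B, 4-aligned)
40..84  m15  (44B, 4-aligned)
84..85  f  (1B, 1-aligned)
85..88  -- padding (3B)
88..92  m13  (4B, 4-aligned)
92..96  -- tail padding (4B)
sizeof = 96, alignof = 8
88 − 96 = -8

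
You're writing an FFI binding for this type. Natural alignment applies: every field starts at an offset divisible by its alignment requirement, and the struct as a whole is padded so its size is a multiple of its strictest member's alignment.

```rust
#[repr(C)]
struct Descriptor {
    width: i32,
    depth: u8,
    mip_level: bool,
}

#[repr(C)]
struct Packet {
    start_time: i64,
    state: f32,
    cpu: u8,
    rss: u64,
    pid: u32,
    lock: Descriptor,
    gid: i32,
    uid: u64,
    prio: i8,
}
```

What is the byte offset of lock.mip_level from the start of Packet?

Descriptor: @0: width [4B, align 4] → 4; @4: depth [1B, align 1] → 5; @5: mip_level [1B, align 1] → 6; +2 tail pad (align 4); size 8, align 4
@0: start_time [8B, align 8] → 8
@8: state [4B, align 4] → 12
@12: cpu [1B, align 1] → 13
+3 pad (align 8)
@16: rss [8B, align 8] → 24
@24: pid [4B, align 4] → 28
@28: lock [8B, align 4] → 36
within Descriptor: mip_level at 5
28 + 5 = 33

33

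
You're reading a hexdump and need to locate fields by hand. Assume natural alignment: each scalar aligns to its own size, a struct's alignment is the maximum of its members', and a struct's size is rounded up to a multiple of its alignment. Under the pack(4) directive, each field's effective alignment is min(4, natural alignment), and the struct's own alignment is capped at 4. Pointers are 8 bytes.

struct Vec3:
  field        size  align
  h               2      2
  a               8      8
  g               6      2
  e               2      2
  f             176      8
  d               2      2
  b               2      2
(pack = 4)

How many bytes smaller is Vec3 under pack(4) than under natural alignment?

natural layout:
  h at 0 (size 2, align 2) → ends 2
  pad 6 to align 8 for a
  a at 8 (size 8, align 8) → ends 16
  g at 16 (size 6, align 2) → ends 22
  e at 22 (size 2, align 2) → ends 24
  f at 24 (size 176, align 8) → ends 200
  d at 200 (size 2, align 2) → ends 202
  b at 202 (size 2, align 2) → ends 204
  tail pad 4 to reach multiple of 8
  total 208 bytes, alignment 8
packed(4) layout:
  h at 0 (size 2, align 2) → ends 2
  pad 2 to align 4 for a
  a at 4 (size 8, align 4) → ends 12
  g at 12 (size 6, align 2) → ends 18
  e at 18 (size 2, align 2) → ends 20
  f at 20 (size 176, align 4) → ends 196
  d at 196 (size 2, align 2) → ends 198
  b at 198 (size 2, align 2) → ends 200
  total 200 bytes, alignment 4
208 − 200 = 8

8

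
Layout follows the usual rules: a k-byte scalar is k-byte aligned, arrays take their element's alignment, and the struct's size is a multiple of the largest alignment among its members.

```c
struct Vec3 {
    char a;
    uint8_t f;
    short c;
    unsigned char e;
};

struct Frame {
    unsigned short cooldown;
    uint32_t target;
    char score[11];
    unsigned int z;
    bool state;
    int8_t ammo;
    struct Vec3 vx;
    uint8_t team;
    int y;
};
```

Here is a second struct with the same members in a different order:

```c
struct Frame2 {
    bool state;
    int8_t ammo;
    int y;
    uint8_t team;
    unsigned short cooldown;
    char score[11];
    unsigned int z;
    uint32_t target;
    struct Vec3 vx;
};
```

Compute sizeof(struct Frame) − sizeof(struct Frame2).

0

Vec3: a at 0 (size 1, align 1) → ends 1; f at 1 (size 1, align 1) → ends 2; c at 2 (size 2, align 2) → ends 4; e at 4 (size 1, align 1) → ends 5; tail pad 1 to reach multiple of 2; total 6 bytes, alignment 2
cooldown at 0 (size 2, align 2) → ends 2
pad 2 to align 4 for target
target at 4 (size 4, align 4) → ends 8
score at 8 (size 11, align 1) → ends 19
pad 1 to align 4 for z
z at 20 (size 4, align 4) → ends 24
state at 24 (size 1, align 1) → ends 25
ammo at 25 (size 1, align 1) → ends 26
vx at 26 (size 6, align 2) → ends 32
team at 32 (size 1, align 1) → ends 33
pad 3 to align 4 for y
y at 36 (size 4, align 4) → ends 40
total 40 bytes, alignment 4
— Frame2 —
state at 0 (size 1, align 1) → ends 1
ammo at 1 (size 1, align 1) → ends 2
pad 2 to align 4 for y
y at 4 (size 4, align 4) → ends 8
team at 8 (size 1, align 1) → ends 9
pad 1 to align 2 for cooldown
cooldown at 10 (size 2, align 2) → ends 12
score at 12 (size 11, align 1) → ends 23
pad 1 to align 4 for z
z at 24 (size 4, align 4) → ends 28
target at 28 (size 4, align 4) → ends 32
vx at 32 (size 6, align 2) → ends 38
tail pad 2 to reach multiple of 4
total 40 bytes, alignment 4
40 − 40 = 0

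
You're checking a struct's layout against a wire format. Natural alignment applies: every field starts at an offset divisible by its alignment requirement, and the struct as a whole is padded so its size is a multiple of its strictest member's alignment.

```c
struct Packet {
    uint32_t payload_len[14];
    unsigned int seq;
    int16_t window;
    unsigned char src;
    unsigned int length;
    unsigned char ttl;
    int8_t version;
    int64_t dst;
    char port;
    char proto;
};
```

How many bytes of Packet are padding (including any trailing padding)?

payload_len at 0 (size 56, align 4) → ends 56
seq at 56 (size 4, align 4) → ends 60
window at 60 (size 2, align 2) → ends 62
src at 62 (size 1, align 1) → ends 63
pad 1 to align 4 for length
length at 64 (size 4, align 4) → ends 68
ttl at 68 (size 1, align 1) → ends 69
version at 69 (size 1, align 1) → ends 70
pad 2 to align 8 for dst
dst at 72 (size 8, align 8) → ends 80
port at 80 (size 1, align 1) → ends 81
proto at 81 (size 1, align 1) → ends 82
tail pad 6 to reach multiple of 8
total 88 bytes, alignment 8
data bytes 79, size 88 → padding 9

9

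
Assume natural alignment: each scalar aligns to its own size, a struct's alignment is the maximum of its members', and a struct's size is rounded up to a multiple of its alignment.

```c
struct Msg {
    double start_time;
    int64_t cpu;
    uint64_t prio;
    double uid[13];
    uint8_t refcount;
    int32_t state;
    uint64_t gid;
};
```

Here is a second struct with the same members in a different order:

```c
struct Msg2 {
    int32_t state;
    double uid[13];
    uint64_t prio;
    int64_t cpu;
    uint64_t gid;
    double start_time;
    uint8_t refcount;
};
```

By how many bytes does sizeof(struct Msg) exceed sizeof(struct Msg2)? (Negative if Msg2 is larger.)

@0: start_time [8B, align 8] → 8
@8: cpu [8B, align 8] → 16
@16: prio [8B, align 8] → 24
@24: uid [104B, align 8] → 128
@128: refcount [1B, align 1] → 129
+3 pad (align 4)
@132: state [4B, align 4] → 136
@136: gid [8B, align 8] → 144
size 144, align 8
— Msg2 —
@0: state [4B, align 4] → 4
+4 pad (align 8)
@8: uid [104B, align 8] → 112
@112: prio [8B, align 8] → 120
@120: cpu [8B, align 8] → 128
@128: gid [8B, align 8] → 136
@136: start_time [8B, align 8] → 144
@144: refcount [1B, align 1] → 145
+7 tail pad (align 8)
size 152, align 8
144 − 152 = -8

-8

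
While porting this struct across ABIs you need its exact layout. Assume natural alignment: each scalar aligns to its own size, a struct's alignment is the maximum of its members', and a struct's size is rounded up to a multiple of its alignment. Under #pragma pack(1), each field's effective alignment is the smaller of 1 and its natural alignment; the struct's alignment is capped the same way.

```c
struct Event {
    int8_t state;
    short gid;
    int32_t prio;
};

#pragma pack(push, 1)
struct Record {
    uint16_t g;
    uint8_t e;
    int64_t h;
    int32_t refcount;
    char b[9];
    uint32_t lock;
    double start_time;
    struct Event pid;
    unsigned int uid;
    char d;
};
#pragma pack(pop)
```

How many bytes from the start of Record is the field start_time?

28

Event: state at 0 (size 1, align 1) → ends 1; pad 1 to align 2 for gid; gid at 2 (size 2, align 2) → ends 4; prio at 4 (size 4, align 4) → ends 8; total 8 bytes, alignment 4
g at 0 (size 2, align 1) → ends 2
e at 2 (size 1, align 1) → ends 3
h at 3 (size 8, align 1) → ends 11
refcount at 11 (size 4, align 1) → ends 15
b at 15 (size 9, align 1) → ends 24
lock at 24 (size 4, align 1) → ends 28
start_time at 28 (size 8, align 1) → ends 36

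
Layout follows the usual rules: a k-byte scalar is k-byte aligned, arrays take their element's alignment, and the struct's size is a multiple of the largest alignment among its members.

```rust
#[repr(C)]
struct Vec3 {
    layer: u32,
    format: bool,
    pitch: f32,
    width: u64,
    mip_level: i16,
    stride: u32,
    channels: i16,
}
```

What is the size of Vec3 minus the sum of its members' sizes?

0..4  layer  (4B, 4-aligned)
4..5  format  (1B, 1-aligned)
5..8  -- padding (3B)
8..12  pitch  (4B, 4-aligned)
12..16  -- padding (4B)
16..24  width  (8B, 8-aligned)
24..26  mip_level  (2B, 2-aligned)
26..28  -- padding (2B)
28..32  stride  (4B, 4-aligned)
32..34  channels  (2B, 2-aligned)
34..40  -- tail padding (6B)
sizeof = 40, alignof = 8
data bytes 25, size 40 → padding 15

15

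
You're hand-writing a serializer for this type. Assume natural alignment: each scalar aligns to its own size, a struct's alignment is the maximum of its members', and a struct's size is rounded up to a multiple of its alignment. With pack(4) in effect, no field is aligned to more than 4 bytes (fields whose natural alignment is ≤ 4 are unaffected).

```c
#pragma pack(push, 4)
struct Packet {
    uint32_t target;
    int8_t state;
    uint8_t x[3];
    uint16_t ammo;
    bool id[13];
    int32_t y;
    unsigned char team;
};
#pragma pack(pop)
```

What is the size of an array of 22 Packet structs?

704

@0: target [4B, align 4] → 4
@4: state [1B, align 1] → 5
@5: x [3B, align 1] → 8
@8: ammo [2B, align 2] → 10
@10: id [13B, align 1] → 23
+1 pad (align 4)
@24: y [4B, align 4] → 28
@28: team [1B, align 1] → 29
+3 tail pad (align 4)
size 32, align 4
array of 22: 22 × 32 = 704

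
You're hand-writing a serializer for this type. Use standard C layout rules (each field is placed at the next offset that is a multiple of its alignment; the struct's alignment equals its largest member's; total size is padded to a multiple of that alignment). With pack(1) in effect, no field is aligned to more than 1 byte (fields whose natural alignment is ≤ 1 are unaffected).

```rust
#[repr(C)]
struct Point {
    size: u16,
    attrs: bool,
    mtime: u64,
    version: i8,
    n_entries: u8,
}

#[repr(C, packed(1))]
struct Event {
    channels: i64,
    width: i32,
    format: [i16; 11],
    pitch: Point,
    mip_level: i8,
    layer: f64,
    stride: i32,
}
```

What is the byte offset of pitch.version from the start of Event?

50

Point: size at 0 (size 2, align 2) → ends 2; attrs at 2 (size 1, align 1) → ends 3; pad 5 to align 8 for mtime; mtime at 8 (size 8, align 8) → ends 16; version at 16 (size 1, align 1) → ends 17; n_entries at 17 (size 1, align 1) → ends 18; tail pad 6 to reach multiple of 8; total 24 bytes, alignment 8
channels at 0 (size 8, align 1) → ends 8
width at 8 (size 4, align 1) → ends 12
format at 12 (size 22, align 1) → ends 34
pitch at 34 (size 24, align 1) → ends 58
within Point: version at 16
34 + 16 = 50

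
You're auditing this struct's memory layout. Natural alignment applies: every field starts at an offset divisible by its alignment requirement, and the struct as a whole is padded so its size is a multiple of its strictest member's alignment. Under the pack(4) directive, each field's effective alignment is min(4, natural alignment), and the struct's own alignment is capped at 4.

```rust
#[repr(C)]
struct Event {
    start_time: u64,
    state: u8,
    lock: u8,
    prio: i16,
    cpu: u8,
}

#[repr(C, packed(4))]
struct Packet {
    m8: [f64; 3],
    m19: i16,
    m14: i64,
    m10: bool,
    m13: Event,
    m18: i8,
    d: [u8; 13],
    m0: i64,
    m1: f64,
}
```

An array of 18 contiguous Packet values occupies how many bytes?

Event: 0..8  start_time  (8B, 8-aligned); 8..9  state  (1B, 1-aligned); 9..10  lock  (1B, 1-aligned); 10..12  prio  (2B, 2-aligned); 12..13  cpu  (1B, 1-aligned); 13..16  -- tail padding (3B); sizeof = 16, alignof = 8
0..24  m8  (24B, 4-aligned)
24..26  m19  (2B, 2-aligned)
26..28  -- padding (2B)
28..36  m14  (8B, 4-aligned)
36..37  m10  (1B, 1-aligned)
37..40  -- padding (3B)
40..56  m13  (16B, 4-aligned)
56..57  m18  (1B, 1-aligned)
57..70  d  (13B, 1-aligned)
70..72  -- padding (2B)
72..80  m0  (8B, 4-aligned)
80..88  m1  (8B, 4-aligned)
sizeof = 88, alignof = 4
array of 18: 18 × 88 = 1584

1584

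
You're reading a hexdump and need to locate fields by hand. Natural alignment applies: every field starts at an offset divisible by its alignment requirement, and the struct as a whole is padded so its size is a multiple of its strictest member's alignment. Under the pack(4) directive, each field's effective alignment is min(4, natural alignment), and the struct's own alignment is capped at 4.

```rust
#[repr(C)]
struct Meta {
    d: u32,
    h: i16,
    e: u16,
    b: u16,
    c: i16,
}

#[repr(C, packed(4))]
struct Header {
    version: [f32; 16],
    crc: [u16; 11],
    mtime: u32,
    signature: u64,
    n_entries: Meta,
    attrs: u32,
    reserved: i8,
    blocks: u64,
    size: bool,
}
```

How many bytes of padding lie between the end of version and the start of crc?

0

Meta: d at 0 (size 4, align 4) → ends 4; h at 4 (size 2, align 2) → ends 6; e at 6 (size 2, align 2) → ends 8; b at 8 (size 2, align 2) → ends 10; c at 10 (size 2, align 2) → ends 12; total 12 bytes, alignment 4
version at 0 (size 64, align 4) → ends 64
crc at 64 (size 22, align 2) → ends 86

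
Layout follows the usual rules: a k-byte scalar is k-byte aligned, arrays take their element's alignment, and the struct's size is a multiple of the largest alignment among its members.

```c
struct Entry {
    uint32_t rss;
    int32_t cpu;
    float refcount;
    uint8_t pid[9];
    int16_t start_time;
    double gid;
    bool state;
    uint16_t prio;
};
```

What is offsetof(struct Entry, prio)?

0..4  rss  (4B, 4-aligned)
4..8  cpu  (4B, 4-aligned)
8..12  refcount  (4B, 4-aligned)
12..21  pid  (9B, 1-aligned)
21..22  -- padding (1B)
22..24  start_time  (2B, 2-aligned)
24..32  gid  (8B, 8-aligned)
32..33  state  (1B, 1-aligned)
33..34  -- padding (1B)
34..36  prio  (2B, 2-aligned)

34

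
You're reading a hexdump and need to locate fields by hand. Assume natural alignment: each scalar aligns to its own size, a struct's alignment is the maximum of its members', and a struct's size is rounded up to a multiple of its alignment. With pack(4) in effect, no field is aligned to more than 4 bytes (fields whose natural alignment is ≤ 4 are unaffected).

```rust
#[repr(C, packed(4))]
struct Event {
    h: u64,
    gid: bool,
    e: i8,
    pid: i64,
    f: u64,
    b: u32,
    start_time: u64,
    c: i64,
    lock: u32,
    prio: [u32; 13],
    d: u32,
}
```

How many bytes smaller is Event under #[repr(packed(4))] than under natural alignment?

12

natural layout:
  @0: h [8B, align 8] → 8
  @8: gid [1B, align 1] → 9
  @9: e [1B, align 1] → 10
  +6 pad (align 8)
  @16: pid [8B, align 8] → 24
  @24: f [8B, align 8] → 32
  @32: b [4B, align 4] → 36
  +4 pad (align 8)
  @40: start_time [8B, align 8] → 48
  @48: c [8B, align 8] → 56
  @56: lock [4B, align 4] → 60
  @60: prio [52B, align 4] → 112
  @112: d [4B, align 4] → 116
  +4 tail pad (align 8)
  size 120, align 8
packed(4) layout:
  @0: h [8B, align 4] → 8
  @8: gid [1B, align 1] → 9
  @9: e [1B, align 1] → 10
  +2 pad (align 4)
  @12: pid [8B, align 4] → 20
  @20: f [8B, align 4] → 28
  @28: b [4B, align 4] → 32
  @32: start_time [8B, align 4] → 40
  @40: c [8B, align 4] → 48
  @48: lock [4B, align 4] → 52
  @52: prio [52B, align 4] → 104
  @104: d [4B, align 4] → 108
  size 108, align 4
120 − 108 = 12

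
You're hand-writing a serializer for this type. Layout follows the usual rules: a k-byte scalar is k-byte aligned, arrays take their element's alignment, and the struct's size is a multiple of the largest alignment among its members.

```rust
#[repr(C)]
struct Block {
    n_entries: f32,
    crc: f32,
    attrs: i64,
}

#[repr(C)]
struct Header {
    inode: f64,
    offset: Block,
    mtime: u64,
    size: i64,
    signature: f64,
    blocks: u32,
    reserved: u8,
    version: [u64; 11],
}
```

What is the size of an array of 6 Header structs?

Block: n_entries at 0 (size 4, align 4) → ends 4; crc at 4 (size 4, align 4) → ends 8; attrs at 8 (size 8, align 8) → ends 16; total 16 bytes, alignment 8
inode at 0 (size 8, align 8) → ends 8
offset at 8 (size 16, align 8) → ends 24
mtime at 24 (size 8, align 8) → ends 32
size at 32 (size 8, align 8) → ends 40
signature at 40 (size 8, align 8) → ends 48
blocks at 48 (size 4, align 4) → ends 52
reserved at 52 (size 1, align 1) → ends 53
pad 3 to align 8 for version
version at 56 (size 88, align 8) → ends 144
total 144 bytes, alignment 8
array of 6: 6 × 144 = 864

864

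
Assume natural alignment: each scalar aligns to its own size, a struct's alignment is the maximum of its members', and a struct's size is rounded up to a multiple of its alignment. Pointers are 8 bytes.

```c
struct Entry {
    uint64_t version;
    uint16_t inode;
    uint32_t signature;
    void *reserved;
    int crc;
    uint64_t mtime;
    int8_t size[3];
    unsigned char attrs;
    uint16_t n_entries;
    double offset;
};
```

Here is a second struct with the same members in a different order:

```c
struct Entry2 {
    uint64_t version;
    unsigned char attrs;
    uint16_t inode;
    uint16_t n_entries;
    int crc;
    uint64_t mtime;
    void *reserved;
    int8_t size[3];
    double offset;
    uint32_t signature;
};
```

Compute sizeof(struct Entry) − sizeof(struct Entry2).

-8

@0: version [8B, align 8] → 8
@8: inode [2B, align 2] → 10
+2 pad (align 4)
@12: signature [4B, align 4] → 16
@16: reserved [8B, align 8] → 24
@24: crc [4B, align 4] → 28
+4 pad (align 8)
@32: mtime [8B, align 8] → 40
@40: size [3B, align 1] → 43
@43: attrs [1B, align 1] → 44
@44: n_entries [2B, align 2] → 46
+2 pad (align 8)
@48: offset [8B, align 8] → 56
size 56, align 8
— Entry2 —
@0: version [8B, align 8] → 8
@8: attrs [1B, align 1] → 9
+1 pad (align 2)
@10: inode [2B, align 2] → 12
@12: n_entries [2B, align 2] → 14
+2 pad (align 4)
@16: crc [4B, align 4] → 20
+4 pad (align 8)
@24: mtime [8B, align 8] → 32
@32: reserved [8B, align 8] → 40
@40: size [3B, align 1] → 43
+5 pad (align 8)
@48: offset [8B, align 8] → 56
@56: signature [4B, align 4] → 60
+4 tail pad (align 8)
size 64, align 8
56 − 64 = -8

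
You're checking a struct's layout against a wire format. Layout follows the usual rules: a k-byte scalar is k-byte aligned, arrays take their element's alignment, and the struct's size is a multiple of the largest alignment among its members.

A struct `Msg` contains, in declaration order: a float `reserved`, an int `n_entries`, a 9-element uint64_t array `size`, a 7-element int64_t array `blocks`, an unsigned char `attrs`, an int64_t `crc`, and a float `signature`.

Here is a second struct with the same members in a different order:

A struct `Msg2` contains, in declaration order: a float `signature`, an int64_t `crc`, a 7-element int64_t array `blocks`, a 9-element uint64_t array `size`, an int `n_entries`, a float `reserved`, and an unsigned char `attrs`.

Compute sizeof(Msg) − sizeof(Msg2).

@0: reserved [4B, align 4] → 4
@4: n_entries [4B, align 4] → 8
@8: size [72B, align 8] → 80
@80: blocks [56B, align 8] → 136
@136: attrs [1B, align 1] → 137
+7 pad (align 8)
@144: crc [8B, align 8] → 152
@152: signature [4B, align 4] → 156
+4 tail pad (align 8)
size 160, align 8
— Msg2 —
@0: signature [4B, align 4] → 4
+4 pad (align 8)
@8: crc [8B, align 8] → 16
@16: blocks [56B, align 8] → 72
@72: size [72B, align 8] → 144
@144: n_entries [4B, align 4] → 148
@148: reserved [4B, align 4] → 152
@152: attrs [1B, align 1] → 153
+7 tail pad (align 8)
size 160, align 8
160 − 160 = 0

0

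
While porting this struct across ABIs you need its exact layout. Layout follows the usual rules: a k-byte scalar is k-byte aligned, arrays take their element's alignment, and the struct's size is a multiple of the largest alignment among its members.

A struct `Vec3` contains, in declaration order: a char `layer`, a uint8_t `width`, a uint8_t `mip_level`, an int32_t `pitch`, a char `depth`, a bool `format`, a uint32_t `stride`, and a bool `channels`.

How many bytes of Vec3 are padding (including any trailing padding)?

6

layer at 0 (size 1, align 1) → ends 1
width at 1 (size 1, align 1) → ends 2
mip_level at 2 (size 1, align 1) → ends 3
pad 1 to align 4 for pitch
pitch at 4 (size 4, align 4) → ends 8
depth at 8 (size 1, align 1) → ends 9
format at 9 (size 1, align 1) → ends 10
pad 2 to align 4 for stride
stride at 12 (size 4, align 4) → ends 16
channels at 16 (size 1, align 1) → ends 17
tail pad 3 to reach multiple of 4
total 20 bytes, alignment 4
data bytes 14, size 20 → padding 6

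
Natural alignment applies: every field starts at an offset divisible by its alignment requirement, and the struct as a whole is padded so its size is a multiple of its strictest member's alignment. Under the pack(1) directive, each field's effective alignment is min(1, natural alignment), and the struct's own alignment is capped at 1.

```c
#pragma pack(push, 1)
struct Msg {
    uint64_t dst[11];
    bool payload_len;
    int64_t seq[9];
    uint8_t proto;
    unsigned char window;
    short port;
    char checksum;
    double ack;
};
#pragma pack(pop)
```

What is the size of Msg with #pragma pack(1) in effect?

dst at 0 (size 88, align 1) → ends 88
payload_len at 88 (size 1, align 1) → ends 89
seq at 89 (size 72, align 1) → ends 161
proto at 161 (size 1, align 1) → ends 162
window at 162 (size 1, align 1) → ends 163
port at 163 (size 2, align 1) → ends 165
checksum at 165 (size 1, align 1) → ends 166
ack at 166 (size 8, align 1) → ends 174
total 174 bytes, alignment 1

174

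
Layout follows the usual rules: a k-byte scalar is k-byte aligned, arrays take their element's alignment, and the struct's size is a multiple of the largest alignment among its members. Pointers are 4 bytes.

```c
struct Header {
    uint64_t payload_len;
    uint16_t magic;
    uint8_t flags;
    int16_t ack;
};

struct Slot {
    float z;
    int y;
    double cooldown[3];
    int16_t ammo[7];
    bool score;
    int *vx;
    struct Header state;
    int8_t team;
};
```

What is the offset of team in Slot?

72

Header: @0: payload_len [8B, align 8] → 8; @8: magic [2B, align 2] → 10; @10: flags [1B, align 1] → 11; +1 pad (align 2); @12: ack [2B, align 2] → 14; +2 tail pad (align 8); size 16, align 8
@0: z [4B, align 4] → 4
@4: y [4B, align 4] → 8
@8: cooldown [24B, align 8] → 32
@32: ammo [14B, align 2] → 46
@46: score [1B, align 1] → 47
+1 pad (align 4)
@48: vx [4B, align 4] → 52
+4 pad (align 8)
@56: state [16B, align 8] → 72
@72: team [1B, align 1] → 73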